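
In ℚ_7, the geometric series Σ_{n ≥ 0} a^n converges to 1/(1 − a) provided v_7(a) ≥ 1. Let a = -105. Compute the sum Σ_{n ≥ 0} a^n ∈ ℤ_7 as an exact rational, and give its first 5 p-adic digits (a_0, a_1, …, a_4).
Σ a^n = 1/(1 − a) = 1/106;  first 5 digits = (1, 6, 5, 2, 6)

v_7(a) = 1 ≥ 1, so the series converges in ℤ_7 to 1/(1 − a) = 1/(1 − (-105)) = 1/106. Expand this rational in ℤ_7: compute digits iteratively via d_i = x_i mod 7, x_{i+1} = (x_i − d_i)/7. The first 5 digits are (1, 6, 5, 2, 6).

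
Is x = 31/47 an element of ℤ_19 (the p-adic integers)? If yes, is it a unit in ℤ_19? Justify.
x ∈ ℤ_19^× (unit); v_19(x) = 0

ℤ_19 = {x ∈ ℚ_19 : v_19(x) ≥ 0} and ℤ_19^× = {x ∈ ℤ_19 : v_19(x) = 0}. Here v_19(31/47) = v_19(num) − v_19(den) = 0; compare against these criteria.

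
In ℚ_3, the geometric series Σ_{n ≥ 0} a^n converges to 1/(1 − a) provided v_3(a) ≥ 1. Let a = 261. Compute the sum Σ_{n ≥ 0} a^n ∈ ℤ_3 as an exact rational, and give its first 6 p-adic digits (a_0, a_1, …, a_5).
Σ a^n = 1/(1 − a) = -1/260;  first 6 digits = (1, 0, 2, 0, 1, 2)

v_3(a) = 2 ≥ 1, so the series converges in ℤ_3 to 1/(1 − a) = 1/(1 − 261) = -1/260. Expand this rational in ℤ_3: compute digits iteratively via d_i = x_i mod 3, x_{i+1} = (x_i − d_i)/3. The first 6 digits are (1, 0, 2, 0, 1, 2).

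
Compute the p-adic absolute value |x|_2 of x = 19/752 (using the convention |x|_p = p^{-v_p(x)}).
|19/752|_2 = 16

Step 1 — compute v_2(x) by factoring powers of 2 out of the numerator and denominator: v_2(19/752) = -4. Step 2 — apply |x|_p = p^{-v_p(x)} = 2^{4} = 16.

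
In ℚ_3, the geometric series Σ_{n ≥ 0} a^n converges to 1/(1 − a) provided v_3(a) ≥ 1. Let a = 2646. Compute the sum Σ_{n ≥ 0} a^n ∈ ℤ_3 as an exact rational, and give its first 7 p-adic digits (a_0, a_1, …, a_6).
Σ a^n = 1/(1 − a) = -1/2645;  first 7 digits = (1, 0, 0, 2, 2, 1, 1)

v_3(a) = 3 ≥ 1, so the series converges in ℤ_3 to 1/(1 − a) = 1/(1 − 2646) = -1/2645. Expand this rational in ℤ_3: compute digits iteratively via d_i = x_i mod 3, x_{i+1} = (x_i − d_i)/3. The first 7 digits are (1, 0, 0, 2, 2, 1, 1).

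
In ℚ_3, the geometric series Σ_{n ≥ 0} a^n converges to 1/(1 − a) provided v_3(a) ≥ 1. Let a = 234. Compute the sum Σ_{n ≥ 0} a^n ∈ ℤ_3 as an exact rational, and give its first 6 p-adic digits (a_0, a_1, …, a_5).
Σ a^n = 1/(1 − a) = -1/233;  first 6 digits = (1, 0, 2, 2, 0, 1)

v_3(a) = 2 ≥ 1, so the series converges in ℤ_3 to 1/(1 − a) = 1/(1 − 234) = -1/233. Expand this rational in ℤ_3: compute digits iteratively via d_i = x_i mod 3, x_{i+1} = (x_i − d_i)/3. The first 6 digits are (1, 0, 2, 2, 0, 1).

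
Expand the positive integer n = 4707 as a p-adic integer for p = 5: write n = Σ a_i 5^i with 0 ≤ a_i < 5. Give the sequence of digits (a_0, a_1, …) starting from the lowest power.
(a_0, a_1, …) = (2, 1, 3, 2, 2, 1)

Repeated division by 5 gives the digits low-to-high: 4707 = 2 + 1·5^1 + 3·5^2 + 2·5^3 + 2·5^4 + 1·5^5. Digit sequence: (2, 1, 3, 2, 2, 1).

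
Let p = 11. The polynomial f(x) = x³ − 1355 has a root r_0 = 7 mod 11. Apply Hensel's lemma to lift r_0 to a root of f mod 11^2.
r_1 = 18 (mod 121)

Hensel: r_{i+1} = r_i − f(r_i)/f′(r_i) mod 11^{i+2}, where f′(x) = 3x². Iterate:
  r_0 = 7 (mod 11)
  r_1 = 18 (mod 121)
Final: r = 18 with f(r) ≡ 0 mod 11^2.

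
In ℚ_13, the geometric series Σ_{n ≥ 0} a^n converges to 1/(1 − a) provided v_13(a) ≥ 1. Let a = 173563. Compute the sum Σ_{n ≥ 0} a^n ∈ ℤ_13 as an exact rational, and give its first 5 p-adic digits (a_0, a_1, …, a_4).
Σ a^n = 1/(1 − a) = -1/173562;  first 5 digits = (1, 0, 0, 1, 6)

v_13(a) = 3 ≥ 1, so the series converges in ℤ_13 to 1/(1 − a) = 1/(1 − 173563) = -1/173562. Expand this rational in ℤ_13: compute digits iteratively via d_i = x_i mod 13, x_{i+1} = (x_i − d_i)/13. The first 5 digits are (1, 0, 0, 1, 6).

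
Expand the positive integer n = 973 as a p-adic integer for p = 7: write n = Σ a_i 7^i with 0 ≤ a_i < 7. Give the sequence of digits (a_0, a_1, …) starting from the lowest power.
(a_0, a_1, …) = (0, 6, 5, 2)

Repeated division by 7 gives the digits low-to-high: 973 = 6·7^1 + 5·7^2 + 2·7^3. Digit sequence: (0, 6, 5, 2).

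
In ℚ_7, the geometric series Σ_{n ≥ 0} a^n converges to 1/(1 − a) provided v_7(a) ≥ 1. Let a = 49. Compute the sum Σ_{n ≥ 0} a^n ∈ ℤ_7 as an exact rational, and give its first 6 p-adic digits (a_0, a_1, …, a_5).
Σ a^n = 1/(1 − a) = -1/48;  first 6 digits = (1, 0, 1, 0, 1, 0)

v_7(a) = 2 ≥ 1, so the series converges in ℤ_7 to 1/(1 − a) = 1/(1 − 49) = -1/48. Expand this rational in ℤ_7: compute digits iteratively via d_i = x_i mod 7, x_{i+1} = (x_i − d_i)/7. The first 6 digits are (1, 0, 1, 0, 1, 0).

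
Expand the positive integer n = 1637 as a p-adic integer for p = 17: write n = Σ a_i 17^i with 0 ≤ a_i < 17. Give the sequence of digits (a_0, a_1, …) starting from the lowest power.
(a_0, a_1, …) = (5, 11, 5)

Repeated division by 17 gives the digits low-to-high: 1637 = 5 + 11·17^1 + 5·17^2. Digit sequence: (5, 11, 5).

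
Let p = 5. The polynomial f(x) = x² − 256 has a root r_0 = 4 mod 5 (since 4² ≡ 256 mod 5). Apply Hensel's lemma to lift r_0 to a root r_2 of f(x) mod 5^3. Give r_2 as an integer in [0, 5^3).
r_2 = 109 (mod 125)

Hensel's recurrence: r_{i+1} = r_i − f(r_i)·(f′(r_i))^{-1} mod 5^{i+2}, with f′(x) = 2x. Iterate:
  r_0 = 4 (mod 5)
  r_1 = 9 (mod 25)
  r_2 = 109 (mod 125)
Final: r_2 = 109, and one checks f(r_2) ≡ 0 mod 5^3.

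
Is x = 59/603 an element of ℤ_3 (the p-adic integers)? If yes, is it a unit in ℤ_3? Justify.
x ∉ ℤ_3 (v_3(x) = -2 < 0)

ℤ_3 = {x ∈ ℚ_3 : v_3(x) ≥ 0} and ℤ_3^× = {x ∈ ℤ_3 : v_3(x) = 0}. Here v_3(59/603) = v_3(num) − v_3(den) = -2; compare against these criteria.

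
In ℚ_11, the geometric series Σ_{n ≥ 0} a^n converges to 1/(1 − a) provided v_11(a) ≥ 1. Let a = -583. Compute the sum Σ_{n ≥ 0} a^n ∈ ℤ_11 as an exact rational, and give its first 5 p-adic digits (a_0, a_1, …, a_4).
Σ a^n = 1/(1 − a) = 1/584;  first 5 digits = (1, 2, 10, 9, 1)

v_11(a) = 1 ≥ 1, so the series converges in ℤ_11 to 1/(1 − a) = 1/(1 − (-583)) = 1/584. Expand this rational in ℤ_11: compute digits iteratively via d_i = x_i mod 11, x_{i+1} = (x_i − d_i)/11. The first 5 digits are (1, 2, 10, 9, 1).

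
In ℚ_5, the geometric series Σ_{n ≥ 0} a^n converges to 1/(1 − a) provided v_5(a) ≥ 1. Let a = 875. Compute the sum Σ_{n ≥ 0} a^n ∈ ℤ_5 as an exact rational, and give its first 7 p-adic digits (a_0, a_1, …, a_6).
Σ a^n = 1/(1 − a) = -1/874;  first 7 digits = (1, 0, 0, 2, 1, 0, 4)

v_5(a) = 3 ≥ 1, so the series converges in ℤ_5 to 1/(1 − a) = 1/(1 − 875) = -1/874. Expand this rational in ℤ_5: compute digits iteratively via d_i = x_i mod 5, x_{i+1} = (x_i − d_i)/5. The first 7 digits are (1, 0, 0, 2, 1, 0, 4).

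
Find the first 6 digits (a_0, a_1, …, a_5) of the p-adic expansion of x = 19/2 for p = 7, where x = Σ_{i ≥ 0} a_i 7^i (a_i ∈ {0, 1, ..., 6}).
(a_0, …, a_5) = (6, 4, 3, 3, 3, 3)

v_7(19/2) = 0 (numerator and denominator both coprime to 7), so x ∈ ℤ_7^×. Compute digits iteratively via a_i = x_i mod 7, x_{i+1} = (x_i − a_i)/7, with x_0 = x:
  x_0 = 19/2;  a_0 = 6;  x_1 = (x_0 − 6)/7 = 1/2
  x_1 = 1/2;  a_1 = 4;  x_2 = (x_1 − 4)/7 = -1/2
  x_2 = -1/2;  a_2 = 3;  x_3 = (x_2 − 3)/7 = -1/2
  x_3 = -1/2;  a_3 = 3;  x_4 = (x_3 − 3)/7 = -1/2
  x_4 = -1/2;  a_4 = 3;  x_5 = (x_4 − 3)/7 = -1/2
  x_5 = -1/2;  a_5 = 3;  x_6 = (x_5 − 3)/7 = -1/2
Digits: (6, 4, 3, 3, 3, 3).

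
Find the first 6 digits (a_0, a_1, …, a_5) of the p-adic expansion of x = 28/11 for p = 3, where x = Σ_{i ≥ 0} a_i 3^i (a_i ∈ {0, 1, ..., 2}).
(a_0, …, a_5) = (2, 1, 0, 1, 1, 2)

v_3(28/11) = 0 (numerator and denominator both coprime to 3), so x ∈ ℤ_3^×. Compute digits iteratively via a_i = x_i mod 3, x_{i+1} = (x_i − a_i)/3, with x_0 = x:
  x_0 = 28/11;  a_0 = 2;  x_1 = (x_0 − 2)/3 = 2/11
  x_1 = 2/11;  a_1 = 1;  x_2 = (x_1 − 1)/3 = -3/11
  x_2 = -3/11;  a_2 = 0;  x_3 = (x_2 − 0)/3 = -1/11
  x_3 = -1/11;  a_3 = 1;  x_4 = (x_3 − 1)/3 = -4/11
  x_4 = -4/11;  a_4 = 1;  x_5 = (x_4 − 1)/3 = -5/11
  x_5 = -5/11;  a_5 = 2;  x_6 = (x_5 − 2)/3 = -9/11
Digits: (2, 1, 0, 1, 1, 2).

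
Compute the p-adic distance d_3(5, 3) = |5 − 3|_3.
d_3(5, 3) = 1

Step 1 — x − y = 5 − 3 = 2. Step 2 — v_3(2) = 0 (factor: 2 = (3^0 · 2); the sign does not affect v_p). Step 3 — |x − y|_3 = 3^{0} = 1.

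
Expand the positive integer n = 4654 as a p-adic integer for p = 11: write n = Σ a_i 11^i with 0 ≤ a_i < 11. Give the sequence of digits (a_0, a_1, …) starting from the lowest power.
(a_0, a_1, …) = (1, 5, 5, 3)

Repeated division by 11 gives the digits low-to-high: 4654 = 1 + 5·11^1 + 5·11^2 + 3·11^3. Digit sequence: (1, 5, 5, 3).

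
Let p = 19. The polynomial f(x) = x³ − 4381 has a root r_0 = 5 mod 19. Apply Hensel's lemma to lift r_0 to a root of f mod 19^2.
r_1 = 81 (mod 361)

Hensel: r_{i+1} = r_i − f(r_i)/f′(r_i) mod 19^{i+2}, where f′(x) = 3x². Iterate:
  r_0 = 5 (mod 19)
  r_1 = 81 (mod 361)
Final: r = 81 with f(r) ≡ 0 mod 19^2.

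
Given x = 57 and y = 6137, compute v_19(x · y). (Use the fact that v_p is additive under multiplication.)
v_19(349809) = 3

v_p(x) = 1 (factor: 57 = 19^1 · 3); v_p(y) = 2 (factor: 6137 = 19^2 · 17). Additivity: v_p(xy) = v_p(x) + v_p(y) = 1 + 2 = 3. (Direct check: xy = 349809 = 19^3 · (51).)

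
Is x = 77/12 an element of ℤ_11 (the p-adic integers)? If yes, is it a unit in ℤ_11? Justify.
x ∈ ℤ_11 but not a unit; v_11(x) = 1 > 0

ℤ_11 = {x ∈ ℚ_11 : v_11(x) ≥ 0} and ℤ_11^× = {x ∈ ℤ_11 : v_11(x) = 0}. Here v_11(77/12) = v_11(num) − v_11(den) = 1; compare against these criteria.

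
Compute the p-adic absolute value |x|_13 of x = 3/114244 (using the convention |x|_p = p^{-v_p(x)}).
|3/114244|_13 = 28561

Step 1 — compute v_13(x) by factoring powers of 13 out of the numerator and denominator: v_13(3/114244) = -4. Step 2 — apply |x|_p = p^{-v_p(x)} = 13^{4} = 28561.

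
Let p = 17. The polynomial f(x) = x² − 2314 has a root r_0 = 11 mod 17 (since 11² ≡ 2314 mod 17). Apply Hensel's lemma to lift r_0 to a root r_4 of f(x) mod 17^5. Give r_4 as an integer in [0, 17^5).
r_4 = 901147 (mod 1419857)

Hensel's recurrence: r_{i+1} = r_i − f(r_i)·(f′(r_i))^{-1} mod 17^{i+2}, with f′(x) = 2x. Iterate:
  r_0 = 11 (mod 17)
  r_1 = 45 (mod 289)
  r_2 = 2068 (mod 4913)
  r_3 = 65937 (mod 83521)
  r_4 = 901147 (mod 1419857)
Final: r_4 = 901147, and one checks f(r_4) ≡ 0 mod 17^5.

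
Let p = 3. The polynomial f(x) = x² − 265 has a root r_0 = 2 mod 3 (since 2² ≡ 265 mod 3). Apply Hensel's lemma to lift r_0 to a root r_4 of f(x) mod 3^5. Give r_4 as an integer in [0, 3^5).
r_4 = 47 (mod 243)

Hensel's recurrence: r_{i+1} = r_i − f(r_i)·(f′(r_i))^{-1} mod 3^{i+2}, with f′(x) = 2x. Iterate:
  r_0 = 2 (mod 3)
  r_1 = 2 (mod 9)
  r_2 = 20 (mod 27)
  r_3 = 47 (mod 81)
  r_4 = 47 (mod 243)
Final: r_4 = 47, and one checks f(r_4) ≡ 0 mod 3^5.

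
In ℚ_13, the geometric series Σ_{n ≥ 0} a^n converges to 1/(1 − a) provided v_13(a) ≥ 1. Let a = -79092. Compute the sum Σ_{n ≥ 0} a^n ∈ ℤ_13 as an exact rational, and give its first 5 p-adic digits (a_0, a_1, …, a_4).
Σ a^n = 1/(1 − a) = 1/79093;  first 5 digits = (1, 0, 0, 3, 10)

v_13(a) = 3 ≥ 1, so the series converges in ℤ_13 to 1/(1 − a) = 1/(1 − (-79092)) = 1/79093. Expand this rational in ℤ_13: compute digits iteratively via d_i = x_i mod 13, x_{i+1} = (x_i − d_i)/13. The first 5 digits are (1, 0, 0, 3, 10).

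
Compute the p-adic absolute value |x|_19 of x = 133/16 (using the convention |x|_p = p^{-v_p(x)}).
|133/16|_19 = 1/19

Step 1 — compute v_19(x) by factoring powers of 19 out of the numerator and denominator: v_19(133/16) = 1. Step 2 — apply |x|_p = p^{-v_p(x)} = 19^{-1} = 1/19.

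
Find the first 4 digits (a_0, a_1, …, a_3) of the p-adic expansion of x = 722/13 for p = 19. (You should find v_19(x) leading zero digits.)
(a_0, …, a_3) = (0, 0, 6, 7)

v_19(722/13) = 2, so a_0 = ... = a_1 = 0. Factor out: x = 19^2 · u with u = 2/13 a unit in ℤ_19. Expand u iteratively via a_{v+i} = u_i mod 19, u_{i+1} = (u_i − a_{v+i})/19:
  u_0 = 2/13;  a_2 = 6;  u_1 = (u_0 − 6)/19 = -4/13
  u_1 = -4/13;  a_3 = 7;  u_2 = (u_1 − 7)/19 = -5/13
Digits: (0, 0, 6, 7).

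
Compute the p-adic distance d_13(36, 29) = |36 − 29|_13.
d_13(36, 29) = 1

Step 1 — x − y = 36 − 29 = 7. Step 2 — v_13(7) = 0 (factor: 7 = (13^0 · 7); the sign does not affect v_p). Step 3 — |x − y|_13 = 13^{0} = 1.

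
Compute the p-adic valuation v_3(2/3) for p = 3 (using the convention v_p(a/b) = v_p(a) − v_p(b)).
v_3(2/3) = -1

Factor powers of 3 from the numerator and denominator of the reduced fraction: 2 = 3^0 · 2 and 3 = 3^1 · 1. Apply v_p(a/b) = v_p(a) − v_p(b): v_3(2/3) = 0 − 1 = -1.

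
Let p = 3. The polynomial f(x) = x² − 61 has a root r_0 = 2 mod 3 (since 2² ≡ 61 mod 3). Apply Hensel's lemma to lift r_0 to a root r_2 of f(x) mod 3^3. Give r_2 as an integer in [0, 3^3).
r_2 = 14 (mod 27)

Hensel's recurrence: r_{i+1} = r_i − f(r_i)·(f′(r_i))^{-1} mod 3^{i+2}, with f′(x) = 2x. Iterate:
  r_0 = 2 (mod 3)
  r_1 = 5 (mod 9)
  r_2 = 14 (mod 27)
Final: r_2 = 14, and one checks f(r_2) ≡ 0 mod 3^3.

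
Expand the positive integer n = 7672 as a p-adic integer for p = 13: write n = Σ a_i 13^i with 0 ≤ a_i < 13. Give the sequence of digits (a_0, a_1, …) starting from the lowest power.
(a_0, a_1, …) = (2, 5, 6, 3)

Repeated division by 13 gives the digits low-to-high: 7672 = 2 + 5·13^1 + 6·13^2 + 3·13^3. Digit sequence: (2, 5, 6, 3).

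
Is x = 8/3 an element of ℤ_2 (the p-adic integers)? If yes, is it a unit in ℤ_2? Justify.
x ∈ ℤ_2 but not a unit; v_2(x) = 3 > 0

ℤ_2 = {x ∈ ℚ_2 : v_2(x) ≥ 0} and ℤ_2^× = {x ∈ ℤ_2 : v_2(x) = 0}. Here v_2(8/3) = v_2(num) − v_2(den) = 3; compare against these criteria.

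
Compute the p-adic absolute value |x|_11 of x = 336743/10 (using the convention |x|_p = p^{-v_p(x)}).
|336743/10|_11 = 1/14641

Step 1 — compute v_11(x) by factoring powers of 11 out of the numerator and denominator: v_11(336743/10) = 4. Step 2 — apply |x|_p = p^{-v_p(x)} = 11^{-4} = 1/14641.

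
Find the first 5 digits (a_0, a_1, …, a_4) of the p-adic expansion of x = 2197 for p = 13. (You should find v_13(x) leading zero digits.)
(a_0, …, a_4) = (0, 0, 0, 1, 0)

v_13(2197) = 3, so a_0 = ... = a_2 = 0. Factor out: x = 13^3 · u with u = 1 a unit in ℤ_13. Expand u iteratively via a_{v+i} = u_i mod 13, u_{i+1} = (u_i − a_{v+i})/13:
  u_0 = 1;  a_3 = 1;  u_1 = (u_0 − 1)/13 = 0
  u_1 = 0;  a_4 = 0;  u_2 = (u_1 − 0)/13 = 0
Digits: (0, 0, 0, 1, 0).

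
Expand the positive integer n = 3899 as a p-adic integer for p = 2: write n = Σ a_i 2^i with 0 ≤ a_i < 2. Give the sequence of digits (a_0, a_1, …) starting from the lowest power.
(a_0, a_1, …) = (1, 1, 0, 1, 1, 1, 0, 0, 1, 1, 1, 1)

Repeated division by 2 gives the digits low-to-high: 3899 = 1 + 1·2^1 + 1·2^3 + 1·2^4 + 1·2^5 + 1·2^8 + 1·2^9 + 1·2^10 + 1·2^11. Digit sequence: (1, 1, 0, 1, 1, 1, 0, 0, 1, 1, 1, 1).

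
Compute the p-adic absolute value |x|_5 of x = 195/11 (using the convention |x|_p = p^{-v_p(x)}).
|195/11|_5 = 1/5

Step 1 — compute v_5(x) by factoring powers of 5 out of the numerator and denominator: v_5(195/11) = 1. Step 2 — apply |x|_p = p^{-v_p(x)} = 5^{-1} = 1/5.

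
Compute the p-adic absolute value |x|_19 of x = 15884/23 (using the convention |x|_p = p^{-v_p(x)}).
|15884/23|_19 = 1/361

Step 1 — compute v_19(x) by factoring powers of 19 out of the numerator and denominator: v_19(15884/23) = 2. Step 2 — apply |x|_p = p^{-v_p(x)} = 19^{-2} = 1/361.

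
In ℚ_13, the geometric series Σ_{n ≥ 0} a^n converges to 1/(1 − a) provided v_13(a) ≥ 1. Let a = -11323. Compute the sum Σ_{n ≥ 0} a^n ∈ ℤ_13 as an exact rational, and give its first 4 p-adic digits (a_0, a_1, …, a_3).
Σ a^n = 1/(1 − a) = 1/11324;  first 4 digits = (1, 0, 11, 7)

v_13(a) = 2 ≥ 1, so the series converges in ℤ_13 to 1/(1 − a) = 1/(1 − (-11323)) = 1/11324. Expand this rational in ℤ_13: compute digits iteratively via d_i = x_i mod 13, x_{i+1} = (x_i − d_i)/13. The first 4 digits are (1, 0, 11, 7).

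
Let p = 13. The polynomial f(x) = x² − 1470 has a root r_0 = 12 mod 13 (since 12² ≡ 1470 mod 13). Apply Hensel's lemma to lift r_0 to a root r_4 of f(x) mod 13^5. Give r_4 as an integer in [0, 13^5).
r_4 = 117142 (mod 371293)

Hensel's recurrence: r_{i+1} = r_i − f(r_i)·(f′(r_i))^{-1} mod 13^{i+2}, with f′(x) = 2x. Iterate:
  r_0 = 12 (mod 13)
  r_1 = 25 (mod 169)
  r_2 = 701 (mod 2197)
  r_3 = 2898 (mod 28561)
  r_4 = 117142 (mod 371293)
Final: r_4 = 117142, and one checks f(r_4) ≡ 0 mod 13^5.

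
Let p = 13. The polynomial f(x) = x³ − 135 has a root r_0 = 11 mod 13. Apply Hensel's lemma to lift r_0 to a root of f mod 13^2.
r_1 = 24 (mod 169)

Hensel: r_{i+1} = r_i − f(r_i)/f′(r_i) mod 13^{i+2}, where f′(x) = 3x². Iterate:
  r_0 = 11 (mod 13)
  r_1 = 24 (mod 169)
Final: r = 24 with f(r) ≡ 0 mod 13^2.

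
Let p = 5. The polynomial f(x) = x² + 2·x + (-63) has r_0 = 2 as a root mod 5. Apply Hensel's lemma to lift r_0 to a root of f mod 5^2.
r_1 = 7 (mod 25)

Hensel: r_{i+1} = r_i − f(r_i)·(f′(r_i))^{-1} mod 5^{i+2}, f′(x) = 2x + 2. Iterate:
  r_0 = 2 (mod 5)
  r_1 = 7 (mod 25)
Final: r = 7 satisfies f(r) ≡ 0 mod 5^2.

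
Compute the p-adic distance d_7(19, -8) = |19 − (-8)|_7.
d_7(19, -8) = 1

Step 1 — x − y = 19 − (-8) = 27. Step 2 — v_7(27) = 0 (factor: 27 = (7^0 · 27); the sign does not affect v_p). Step 3 — |x − y|_7 = 7^{0} = 1.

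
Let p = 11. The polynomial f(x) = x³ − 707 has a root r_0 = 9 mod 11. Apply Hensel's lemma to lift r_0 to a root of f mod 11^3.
r_2 = 229 (mod 1331)

Hensel: r_{i+1} = r_i − f(r_i)/f′(r_i) mod 11^{i+2}, where f′(x) = 3x². Iterate:
  r_0 = 9 (mod 11)
  r_1 = 108 (mod 121)
  r_2 = 229 (mod 1331)
Final: r = 229 with f(r) ≡ 0 mod 11^3.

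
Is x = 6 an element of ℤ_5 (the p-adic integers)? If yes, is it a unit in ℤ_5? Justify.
x ∈ ℤ_5^× (unit); v_5(x) = 0

ℤ_5 = {x ∈ ℚ_5 : v_5(x) ≥ 0} and ℤ_5^× = {x ∈ ℤ_5 : v_5(x) = 0}. Here v_5(6) = v_5(num) − v_5(den) = 0; compare against these criteria.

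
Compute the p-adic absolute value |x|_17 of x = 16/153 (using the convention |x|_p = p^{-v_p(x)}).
|16/153|_17 = 17

Step 1 — compute v_17(x) by factoring powers of 17 out of the numerator and denominator: v_17(16/153) = -1. Step 2 — apply |x|_p = p^{-v_p(x)} = 17^{1} = 17.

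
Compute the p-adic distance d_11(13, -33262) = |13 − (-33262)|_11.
d_11(13, -33262) = 1/1331

Step 1 — x − y = 13 − (-33262) = 33275. Step 2 — v_11(33275) = 3 (factor: 33275 = (11^3 · 25); the sign does not affect v_p). Step 3 — |x − y|_11 = 11^{-3} = 1/1331.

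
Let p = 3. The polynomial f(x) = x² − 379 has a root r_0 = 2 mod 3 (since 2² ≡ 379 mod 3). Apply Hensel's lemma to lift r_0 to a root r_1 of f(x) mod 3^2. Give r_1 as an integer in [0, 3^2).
r_1 = 8 (mod 9)

Hensel's recurrence: r_{i+1} = r_i − f(r_i)·(f′(r_i))^{-1} mod 3^{i+2}, with f′(x) = 2x. Iterate:
  r_0 = 2 (mod 3)
  r_1 = 8 (mod 9)
Final: r_1 = 8, and one checks f(r_1) ≡ 0 mod 3^2.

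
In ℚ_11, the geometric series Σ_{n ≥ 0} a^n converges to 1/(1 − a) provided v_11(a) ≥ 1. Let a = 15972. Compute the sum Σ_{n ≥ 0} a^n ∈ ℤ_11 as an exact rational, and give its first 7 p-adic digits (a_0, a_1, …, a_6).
Σ a^n = 1/(1 − a) = -1/15971;  first 7 digits = (1, 0, 0, 1, 1, 0, 1)

v_11(a) = 3 ≥ 1, so the series converges in ℤ_11 to 1/(1 − a) = 1/(1 − 15972) = -1/15971. Expand this rational in ℤ_11: compute digits iteratively via d_i = x_i mod 11, x_{i+1} = (x_i − d_i)/11. The first 7 digits are (1, 0, 0, 1, 1, 0, 1).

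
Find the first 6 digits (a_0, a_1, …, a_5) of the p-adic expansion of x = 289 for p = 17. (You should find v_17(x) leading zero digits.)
(a_0, …, a_5) = (0, 0, 1, 0, 0, 0)

v_17(289) = 2, so a_0 = ... = a_1 = 0. Factor out: x = 17^2 · u with u = 1 a unit in ℤ_17. Expand u iteratively via a_{v+i} = u_i mod 17, u_{i+1} = (u_i − a_{v+i})/17:
  u_0 = 1;  a_2 = 1;  u_1 = (u_0 − 1)/17 = 0
  u_1 = 0;  a_3 = 0;  u_2 = (u_1 − 0)/17 = 0
  u_2 = 0;  a_4 = 0;  u_3 = (u_2 − 0)/17 = 0
  u_3 = 0;  a_5 = 0;  u_4 = (u_3 − 0)/17 = 0
Digits: (0, 0, 1, 0, 0, 0).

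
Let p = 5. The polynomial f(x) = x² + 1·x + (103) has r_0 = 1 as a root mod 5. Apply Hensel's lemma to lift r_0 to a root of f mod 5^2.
r_1 = 16 (mod 25)

Hensel: r_{i+1} = r_i − f(r_i)·(f′(r_i))^{-1} mod 5^{i+2}, f′(x) = 2x + 1. Iterate:
  r_0 = 1 (mod 5)
  r_1 = 16 (mod 25)
Final: r = 16 satisfies f(r) ≡ 0 mod 5^2.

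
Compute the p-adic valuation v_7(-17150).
v_7(-17150) = 3

v_7(n) is the largest exponent k such that 7^k divides n. Factor out: -17150 = -7^3 · 50. (Sign doesn't affect v_p.) So v_7(-17150) = 3.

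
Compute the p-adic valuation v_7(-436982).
v_7(-436982) = 5

v_7(n) is the largest exponent k such that 7^k divides n. Factor out: -436982 = -7^5 · 26. (Sign doesn't affect v_p.) So v_7(-436982) = 5.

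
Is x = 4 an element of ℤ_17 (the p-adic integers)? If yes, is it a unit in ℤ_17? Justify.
x ∈ ℤ_17^× (unit); v_17(x) = 0

ℤ_17 = {x ∈ ℚ_17 : v_17(x) ≥ 0} and ℤ_17^× = {x ∈ ℤ_17 : v_17(x) = 0}. Here v_17(4) = v_17(num) − v_17(den) = 0; compare against these criteria.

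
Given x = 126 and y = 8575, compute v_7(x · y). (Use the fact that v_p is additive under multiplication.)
v_7(1080450) = 4

v_p(x) = 1 (factor: 126 = 7^1 · 18); v_p(y) = 3 (factor: 8575 = 7^3 · 25). Additivity: v_p(xy) = v_p(x) + v_p(y) = 1 + 3 = 4. (Direct check: xy = 1080450 = 7^4 · (450).)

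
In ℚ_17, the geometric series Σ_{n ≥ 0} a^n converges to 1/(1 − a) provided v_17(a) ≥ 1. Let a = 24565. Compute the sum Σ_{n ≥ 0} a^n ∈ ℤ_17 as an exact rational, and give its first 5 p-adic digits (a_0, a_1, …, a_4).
Σ a^n = 1/(1 − a) = -1/24564;  first 5 digits = (1, 0, 0, 5, 0)

v_17(a) = 3 ≥ 1, so the series converges in ℤ_17 to 1/(1 − a) = 1/(1 − 24565) = -1/24564. Expand this rational in ℤ_17: compute digits iteratively via d_i = x_i mod 17, x_{i+1} = (x_i − d_i)/17. The first 5 digits are (1, 0, 0, 5, 0).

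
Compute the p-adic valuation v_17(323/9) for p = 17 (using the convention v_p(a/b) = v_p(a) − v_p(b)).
v_17(323/9) = 1

Factor powers of 17 from the numerator and denominator of the reduced fraction: 323 = 17^1 · 19 and 9 = 17^0 · 9. Apply v_p(a/b) = v_p(a) − v_p(b): v_17(323/9) = 1 − 0 = 1.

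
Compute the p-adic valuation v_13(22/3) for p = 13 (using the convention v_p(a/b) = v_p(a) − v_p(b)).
v_13(22/3) = 0

Factor powers of 13 from the numerator and denominator of the reduced fraction: 22 = 13^0 · 22 and 3 = 13^0 · 3. Apply v_p(a/b) = v_p(a) − v_p(b): v_13(22/3) = 0 − 0 = 0.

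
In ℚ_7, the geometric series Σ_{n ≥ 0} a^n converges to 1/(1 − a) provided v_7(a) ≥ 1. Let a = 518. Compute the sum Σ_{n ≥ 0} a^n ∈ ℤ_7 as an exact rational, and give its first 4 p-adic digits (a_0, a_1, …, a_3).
Σ a^n = 1/(1 − a) = -1/517;  first 4 digits = (1, 4, 5, 0)

v_7(a) = 1 ≥ 1, so the series converges in ℤ_7 to 1/(1 − a) = 1/(1 − 518) = -1/517. Expand this rational in ℤ_7: compute digits iteratively via d_i = x_i mod 7, x_{i+1} = (x_i − d_i)/7. The first 4 digits are (1, 4, 5, 0).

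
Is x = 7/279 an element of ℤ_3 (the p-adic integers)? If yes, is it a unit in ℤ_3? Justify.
x ∉ ℤ_3 (v_3(x) = -2 < 0)

ℤ_3 = {x ∈ ℚ_3 : v_3(x) ≥ 0} and ℤ_3^× = {x ∈ ℤ_3 : v_3(x) = 0}. Here v_3(7/279) = v_3(num) − v_3(den) = -2; compare against these criteria.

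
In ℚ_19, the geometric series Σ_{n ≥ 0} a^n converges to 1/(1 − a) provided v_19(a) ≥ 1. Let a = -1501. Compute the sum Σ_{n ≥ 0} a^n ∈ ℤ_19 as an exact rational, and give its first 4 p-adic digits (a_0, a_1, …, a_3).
Σ a^n = 1/(1 − a) = 1/1502;  first 4 digits = (1, 16, 4, 16)

v_19(a) = 1 ≥ 1, so the series converges in ℤ_19 to 1/(1 − a) = 1/(1 − (-1501)) = 1/1502. Expand this rational in ℤ_19: compute digits iteratively via d_i = x_i mod 19, x_{i+1} = (x_i − d_i)/19. The first 4 digits are (1, 16, 4, 16).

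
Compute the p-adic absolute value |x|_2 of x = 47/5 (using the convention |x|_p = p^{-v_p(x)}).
|47/5|_2 = 1

Step 1 — compute v_2(x) by factoring powers of 2 out of the numerator and denominator: v_2(47/5) = 0. Step 2 — apply |x|_p = p^{-v_p(x)} = 2^{0} = 1.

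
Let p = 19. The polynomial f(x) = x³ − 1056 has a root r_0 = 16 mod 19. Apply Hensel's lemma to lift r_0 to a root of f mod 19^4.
r_3 = 115878 (mod 130321)

Hensel: r_{i+1} = r_i − f(r_i)/f′(r_i) mod 19^{i+2}, where f′(x) = 3x². Iterate:
  r_0 = 16 (mod 19)
  r_1 = 358 (mod 361)
  r_2 = 6134 (mod 6859)
  r_3 = 115878 (mod 130321)
Final: r = 115878 with f(r) ≡ 0 mod 19^4.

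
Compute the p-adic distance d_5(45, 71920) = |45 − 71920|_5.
d_5(45, 71920) = 1/3125

Step 1 — x − y = 45 − 71920 = -71875. Step 2 — v_5(-71875) = 5 (factor: -71875 = −(5^5 · 23); the sign does not affect v_p). Step 3 — |x − y|_5 = 5^{-5} = 1/3125.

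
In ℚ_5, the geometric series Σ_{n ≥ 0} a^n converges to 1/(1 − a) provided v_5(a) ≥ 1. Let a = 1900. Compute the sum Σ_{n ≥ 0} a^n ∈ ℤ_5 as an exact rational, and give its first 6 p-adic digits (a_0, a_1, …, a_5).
Σ a^n = 1/(1 − a) = -1/1899;  first 6 digits = (1, 0, 1, 0, 4, 0)

v_5(a) = 2 ≥ 1, so the series converges in ℤ_5 to 1/(1 − a) = 1/(1 − 1900) = -1/1899. Expand this rational in ℤ_5: compute digits iteratively via d_i = x_i mod 5, x_{i+1} = (x_i − d_i)/5. The first 6 digits are (1, 0, 1, 0, 4, 0).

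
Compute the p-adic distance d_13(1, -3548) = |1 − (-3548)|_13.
d_13(1, -3548) = 1/169

Step 1 — x − y = 1 − (-3548) = 3549. Step 2 — v_13(3549) = 2 (factor: 3549 = (13^2 · 21); the sign does not affect v_p). Step 3 — |x − y|_13 = 13^{-2} = 1/169.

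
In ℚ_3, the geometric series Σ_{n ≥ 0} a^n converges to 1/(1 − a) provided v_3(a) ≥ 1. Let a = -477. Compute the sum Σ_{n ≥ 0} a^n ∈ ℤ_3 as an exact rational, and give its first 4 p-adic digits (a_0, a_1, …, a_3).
Σ a^n = 1/(1 − a) = 1/478;  first 4 digits = (1, 0, 1, 0)

v_3(a) = 2 ≥ 1, so the series converges in ℤ_3 to 1/(1 − a) = 1/(1 − (-477)) = 1/478. Expand this rational in ℤ_3: compute digits iteratively via d_i = x_i mod 3, x_{i+1} = (x_i − d_i)/3. The first 4 digits are (1, 0, 1, 0).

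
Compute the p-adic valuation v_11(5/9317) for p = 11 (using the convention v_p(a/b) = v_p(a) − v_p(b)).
v_11(5/9317) = -3

Factor powers of 11 from the numerator and denominator of the reduced fraction: 5 = 11^0 · 5 and 9317 = 11^3 · 7. Apply v_p(a/b) = v_p(a) − v_p(b): v_11(5/9317) = 0 − 3 = -3.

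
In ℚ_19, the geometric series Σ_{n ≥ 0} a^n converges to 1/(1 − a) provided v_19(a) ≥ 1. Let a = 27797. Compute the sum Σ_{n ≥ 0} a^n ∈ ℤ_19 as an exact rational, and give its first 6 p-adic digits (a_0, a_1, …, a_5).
Σ a^n = 1/(1 − a) = -1/27796;  first 6 digits = (1, 0, 1, 4, 1, 8)

v_19(a) = 2 ≥ 1, so the series converges in ℤ_19 to 1/(1 − a) = 1/(1 − 27797) = -1/27796. Expand this rational in ℤ_19: compute digits iteratively via d_i = x_i mod 19, x_{i+1} = (x_i − d_i)/19. The first 6 digits are (1, 0, 1, 4, 1, 8).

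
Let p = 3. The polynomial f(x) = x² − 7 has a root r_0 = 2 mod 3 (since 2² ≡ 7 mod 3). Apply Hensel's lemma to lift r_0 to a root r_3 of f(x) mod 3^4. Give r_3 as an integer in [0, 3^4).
r_3 = 68 (mod 81)

Hensel's recurrence: r_{i+1} = r_i − f(r_i)·(f′(r_i))^{-1} mod 3^{i+2}, with f′(x) = 2x. Iterate:
  r_0 = 2 (mod 3)
  r_1 = 5 (mod 9)
  r_2 = 14 (mod 27)
  r_3 = 68 (mod 81)
Final: r_3 = 68, and one checks f(r_3) ≡ 0 mod 3^4.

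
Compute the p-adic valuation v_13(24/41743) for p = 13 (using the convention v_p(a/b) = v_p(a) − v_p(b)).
v_13(24/41743) = -3

Factor powers of 13 from the numerator and denominator of the reduced fraction: 24 = 13^0 · 24 and 41743 = 13^3 · 19. Apply v_p(a/b) = v_p(a) − v_p(b): v_13(24/41743) = 0 − 3 = -3.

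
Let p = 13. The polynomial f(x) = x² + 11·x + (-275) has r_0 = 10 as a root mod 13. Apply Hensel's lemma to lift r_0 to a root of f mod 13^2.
r_1 = 23 (mod 169)

Hensel: r_{i+1} = r_i − f(r_i)·(f′(r_i))^{-1} mod 13^{i+2}, f′(x) = 2x + 11. Iterate:
  r_0 = 10 (mod 13)
  r_1 = 23 (mod 169)
Final: r = 23 satisfies f(r) ≡ 0 mod 13^2.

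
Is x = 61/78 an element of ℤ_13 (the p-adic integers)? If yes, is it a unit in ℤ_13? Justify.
x ∉ ℤ_13 (v_13(x) = -1 < 0)

ℤ_13 = {x ∈ ℚ_13 : v_13(x) ≥ 0} and ℤ_13^× = {x ∈ ℤ_13 : v_13(x) = 0}. Here v_13(61/78) = v_13(num) − v_13(den) = -1; compare against these criteria.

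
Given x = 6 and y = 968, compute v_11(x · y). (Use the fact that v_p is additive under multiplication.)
v_11(5808) = 2

v_p(x) = 0 (factor: 6 = 11^0 · 6); v_p(y) = 2 (factor: 968 = 11^2 · 8). Additivity: v_p(xy) = v_p(x) + v_p(y) = 0 + 2 = 2. (Direct check: xy = 5808 = 11^2 · (48).)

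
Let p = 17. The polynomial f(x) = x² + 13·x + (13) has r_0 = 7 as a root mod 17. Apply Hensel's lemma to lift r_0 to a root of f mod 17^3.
r_2 = 4529 (mod 4913)

Hensel: r_{i+1} = r_i − f(r_i)·(f′(r_i))^{-1} mod 17^{i+2}, f′(x) = 2x + 13. Iterate:
  r_0 = 7 (mod 17)
  r_1 = 194 (mod 289)
  r_2 = 4529 (mod 4913)
Final: r = 4529 satisfies f(r) ≡ 0 mod 17^3.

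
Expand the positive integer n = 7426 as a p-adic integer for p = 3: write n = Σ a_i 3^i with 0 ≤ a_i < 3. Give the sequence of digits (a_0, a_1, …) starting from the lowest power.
(a_0, a_1, …) = (1, 0, 0, 2, 1, 0, 1, 0, 1)

Repeated division by 3 gives the digits low-to-high: 7426 = 1 + 2·3^3 + 1·3^4 + 1·3^6 + 1·3^8. Digit sequence: (1, 0, 0, 2, 1, 0, 1, 0, 1).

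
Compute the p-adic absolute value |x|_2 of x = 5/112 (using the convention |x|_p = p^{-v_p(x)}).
|5/112|_2 = 16

Step 1 — compute v_2(x) by factoring powers of 2 out of the numerator and denominator: v_2(5/112) = -4. Step 2 — apply |x|_p = p^{-v_p(x)} = 2^{4} = 16.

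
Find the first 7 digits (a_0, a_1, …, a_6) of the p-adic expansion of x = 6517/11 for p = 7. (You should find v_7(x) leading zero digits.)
(a_0, …, a_6) = (0, 0, 0, 3, 3, 4, 0)

v_7(6517/11) = 3, so a_0 = ... = a_2 = 0. Factor out: x = 7^3 · u with u = 19/11 a unit in ℤ_7. Expand u iteratively via a_{v+i} = u_i mod 7, u_{i+1} = (u_i − a_{v+i})/7:
  u_0 = 19/11;  a_3 = 3;  u_1 = (u_0 − 3)/7 = -2/11
  u_1 = -2/11;  a_4 = 3;  u_2 = (u_1 − 3)/7 = -5/11
  u_2 = -5/11;  a_5 = 4;  u_3 = (u_2 − 4)/7 = -7/11
  u_3 = -7/11;  a_6 = 0;  u_4 = (u_3 − 0)/7 = -1/11
Digits: (0, 0, 0, 3, 3, 4, 0).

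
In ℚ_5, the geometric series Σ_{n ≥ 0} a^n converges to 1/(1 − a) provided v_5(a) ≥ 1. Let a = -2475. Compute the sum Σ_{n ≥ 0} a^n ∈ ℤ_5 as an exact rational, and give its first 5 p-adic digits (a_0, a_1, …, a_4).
Σ a^n = 1/(1 − a) = 1/2476;  first 5 digits = (1, 0, 1, 0, 2)

v_5(a) = 2 ≥ 1, so the series converges in ℤ_5 to 1/(1 − a) = 1/(1 − (-2475)) = 1/2476. Expand this rational in ℤ_5: compute digits iteratively via d_i = x_i mod 5, x_{i+1} = (x_i − d_i)/5. The first 5 digits are (1, 0, 1, 0, 2).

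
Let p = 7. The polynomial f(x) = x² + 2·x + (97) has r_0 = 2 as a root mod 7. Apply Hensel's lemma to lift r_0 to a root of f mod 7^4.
r_3 = 1920 (mod 2401)

Hensel: r_{i+1} = r_i − f(r_i)·(f′(r_i))^{-1} mod 7^{i+2}, f′(x) = 2x + 2. Iterate:
  r_0 = 2 (mod 7)
  r_1 = 9 (mod 49)
  r_2 = 205 (mod 343)
  r_3 = 1920 (mod 2401)
Final: r = 1920 satisfies f(r) ≡ 0 mod 7^4.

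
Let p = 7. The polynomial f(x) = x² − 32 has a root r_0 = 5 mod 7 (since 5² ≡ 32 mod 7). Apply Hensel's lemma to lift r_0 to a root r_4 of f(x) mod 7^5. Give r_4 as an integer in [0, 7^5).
r_4 = 1461 (mod 16807)

Hensel's recurrence: r_{i+1} = r_i − f(r_i)·(f′(r_i))^{-1} mod 7^{i+2}, with f′(x) = 2x. Iterate:
  r_0 = 5 (mod 7)
  r_1 = 40 (mod 49)
  r_2 = 89 (mod 343)
  r_3 = 1461 (mod 2401)
  r_4 = 1461 (mod 16807)
Final: r_4 = 1461, and one checks f(r_4) ≡ 0 mod 7^5.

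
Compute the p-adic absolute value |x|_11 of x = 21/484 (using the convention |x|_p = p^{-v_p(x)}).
|21/484|_11 = 121

Step 1 — compute v_11(x) by factoring powers of 11 out of the numerator and denominator: v_11(21/484) = -2. Step 2 — apply |x|_p = p^{-v_p(x)} = 11^{2} = 121.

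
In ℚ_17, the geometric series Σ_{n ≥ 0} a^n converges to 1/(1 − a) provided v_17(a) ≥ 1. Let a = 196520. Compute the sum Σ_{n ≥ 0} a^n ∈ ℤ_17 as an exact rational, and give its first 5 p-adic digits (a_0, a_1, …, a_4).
Σ a^n = 1/(1 − a) = -1/196519;  first 5 digits = (1, 0, 0, 6, 2)

v_17(a) = 3 ≥ 1, so the series converges in ℤ_17 to 1/(1 − a) = 1/(1 − 196520) = -1/196519. Expand this rational in ℤ_17: compute digits iteratively via d_i = x_i mod 17, x_{i+1} = (x_i − d_i)/17. The first 5 digits are (1, 0, 0, 6, 2).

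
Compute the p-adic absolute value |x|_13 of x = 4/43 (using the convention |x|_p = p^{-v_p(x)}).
|4/43|_13 = 1

Step 1 — compute v_13(x) by factoring powers of 13 out of the numerator and denominator: v_13(4/43) = 0. Step 2 — apply |x|_p = p^{-v_p(x)} = 13^{0} = 1.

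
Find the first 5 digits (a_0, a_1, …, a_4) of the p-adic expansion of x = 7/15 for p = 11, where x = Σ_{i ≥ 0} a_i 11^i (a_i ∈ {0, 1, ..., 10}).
(a_0, …, a_4) = (10, 5, 9, 5, 9)

v_11(7/15) = 0 (numerator and denominator both coprime to 11), so x ∈ ℤ_11^×. Compute digits iteratively via a_i = x_i mod 11, x_{i+1} = (x_i − a_i)/11, with x_0 = x:
  x_0 = 7/15;  a_0 = 10;  x_1 = (x_0 − 10)/11 = -13/15
  x_1 = -13/15;  a_1 = 5;  x_2 = (x_1 − 5)/11 = -8/15
  x_2 = -8/15;  a_2 = 9;  x_3 = (x_2 − 9)/11 = -13/15
  x_3 = -13/15;  a_3 = 5;  x_4 = (x_3 − 5)/11 = -8/15
  x_4 = -8/15;  a_4 = 9;  x_5 = (x_4 − 9)/11 = -13/15
Digits: (10, 5, 9, 5, 9).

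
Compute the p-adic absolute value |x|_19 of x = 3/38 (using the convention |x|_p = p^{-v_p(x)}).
|3/38|_19 = 19

Step 1 — compute v_19(x) by factoring powers of 19 out of the numerator and denominator: v_19(3/38) = -1. Step 2 — apply |x|_p = p^{-v_p(x)} = 19^{1} = 19.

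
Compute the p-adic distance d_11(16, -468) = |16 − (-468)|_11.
d_11(16, -468) = 1/121

Step 1 — x − y = 16 − (-468) = 484. Step 2 — v_11(484) = 2 (factor: 484 = (11^2 · 4); the sign does not affect v_p). Step 3 — |x − y|_11 = 11^{-2} = 1/121.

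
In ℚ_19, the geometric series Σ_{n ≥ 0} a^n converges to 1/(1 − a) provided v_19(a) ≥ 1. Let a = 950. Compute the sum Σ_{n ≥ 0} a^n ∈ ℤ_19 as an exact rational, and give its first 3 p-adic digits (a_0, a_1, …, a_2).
Σ a^n = 1/(1 − a) = -1/949;  first 3 digits = (1, 12, 13)

v_19(a) = 1 ≥ 1, so the series converges in ℤ_19 to 1/(1 − a) = 1/(1 − 950) = -1/949. Expand this rational in ℤ_19: compute digits iteratively via d_i = x_i mod 19, x_{i+1} = (x_i − d_i)/19. The first 3 digits are (1, 12, 13).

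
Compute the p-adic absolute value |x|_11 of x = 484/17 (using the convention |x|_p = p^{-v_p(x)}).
|484/17|_11 = 1/121

Step 1 — compute v_11(x) by factoring powers of 11 out of the numerator and denominator: v_11(484/17) = 2. Step 2 — apply |x|_p = p^{-v_p(x)} = 11^{-2} = 1/121.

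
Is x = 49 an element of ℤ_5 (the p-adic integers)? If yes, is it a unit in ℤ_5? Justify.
x ∈ ℤ_5^× (unit); v_5(x) = 0

ℤ_5 = {x ∈ ℚ_5 : v_5(x) ≥ 0} and ℤ_5^× = {x ∈ ℤ_5 : v_5(x) = 0}. Here v_5(49) = v_5(num) − v_5(den) = 0; compare against these criteria.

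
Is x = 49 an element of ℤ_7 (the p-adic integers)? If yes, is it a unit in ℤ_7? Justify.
x ∈ ℤ_7 but not a unit; v_7(x) = 2 > 0

ℤ_7 = {x ∈ ℚ_7 : v_7(x) ≥ 0} and ℤ_7^× = {x ∈ ℤ_7 : v_7(x) = 0}. Here v_7(49) = v_7(num) − v_7(den) = 2; compare against these criteria.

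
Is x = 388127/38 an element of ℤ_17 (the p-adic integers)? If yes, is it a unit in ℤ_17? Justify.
x ∈ ℤ_17 but not a unit; v_17(x) = 3 > 0

ℤ_17 = {x ∈ ℚ_17 : v_17(x) ≥ 0} and ℤ_17^× = {x ∈ ℤ_17 : v_17(x) = 0}. Here v_17(388127/38) = v_17(num) − v_17(den) = 3; compare against these criteria.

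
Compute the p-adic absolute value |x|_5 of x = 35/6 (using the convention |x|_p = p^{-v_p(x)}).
|35/6|_5 = 1/5

Step 1 — compute v_5(x) by factoring powers of 5 out of the numerator and denominator: v_5(35/6) = 1. Step 2 — apply |x|_p = p^{-v_p(x)} = 5^{-1} = 1/5.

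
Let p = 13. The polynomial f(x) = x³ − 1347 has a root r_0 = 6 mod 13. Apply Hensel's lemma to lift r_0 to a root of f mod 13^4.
r_3 = 10302 (mod 28561)

Hensel: r_{i+1} = r_i − f(r_i)/f′(r_i) mod 13^{i+2}, where f′(x) = 3x². Iterate:
  r_0 = 6 (mod 13)
  r_1 = 162 (mod 169)
  r_2 = 1514 (mod 2197)
  r_3 = 10302 (mod 28561)
Final: r = 10302 with f(r) ≡ 0 mod 13^4.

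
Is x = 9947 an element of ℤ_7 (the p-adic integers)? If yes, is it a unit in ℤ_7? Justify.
x ∈ ℤ_7 but not a unit; v_7(x) = 3 > 0

ℤ_7 = {x ∈ ℚ_7 : v_7(x) ≥ 0} and ℤ_7^× = {x ∈ ℤ_7 : v_7(x) = 0}. Here v_7(9947) = v_7(num) − v_7(den) = 3; compare against these criteria.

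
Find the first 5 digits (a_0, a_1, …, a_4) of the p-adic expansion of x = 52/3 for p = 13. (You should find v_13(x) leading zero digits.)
(a_0, …, a_4) = (0, 10, 8, 8, 8)

v_13(52/3) = 1, so a_0 = ... = a_0 = 0. Factor out: x = 13^1 · u with u = 4/3 a unit in ℤ_13. Expand u iteratively via a_{v+i} = u_i mod 13, u_{i+1} = (u_i − a_{v+i})/13:
  u_0 = 4/3;  a_1 = 10;  u_1 = (u_0 − 10)/13 = -2/3
  u_1 = -2/3;  a_2 = 8;  u_2 = (u_1 − 8)/13 = -2/3
  u_2 = -2/3;  a_3 = 8;  u_3 = (u_2 − 8)/13 = -2/3
  u_3 = -2/3;  a_4 = 8;  u_4 = (u_3 − 8)/13 = -2/3
Digits: (0, 10, 8, 8, 8).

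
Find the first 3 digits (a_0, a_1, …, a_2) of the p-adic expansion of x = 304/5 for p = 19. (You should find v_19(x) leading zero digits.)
(a_0, …, a_2) = (0, 7, 15)

v_19(304/5) = 1, so a_0 = ... = a_0 = 0. Factor out: x = 19^1 · u with u = 16/5 a unit in ℤ_19. Expand u iteratively via a_{v+i} = u_i mod 19, u_{i+1} = (u_i − a_{v+i})/19:
  u_0 = 16/5;  a_1 = 7;  u_1 = (u_0 − 7)/19 = -1/5
  u_1 = -1/5;  a_2 = 15;  u_2 = (u_1 − 15)/19 = -4/5
Digits: (0, 7, 15).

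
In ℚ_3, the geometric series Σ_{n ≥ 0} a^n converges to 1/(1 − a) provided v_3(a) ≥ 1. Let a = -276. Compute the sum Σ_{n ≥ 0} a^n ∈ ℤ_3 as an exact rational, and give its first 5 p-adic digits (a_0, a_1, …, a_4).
Σ a^n = 1/(1 − a) = 1/277;  first 5 digits = (1, 1, 0, 1, 2)

v_3(a) = 1 ≥ 1, so the series converges in ℤ_3 to 1/(1 − a) = 1/(1 − (-276)) = 1/277. Expand this rational in ℤ_3: compute digits iteratively via d_i = x_i mod 3, x_{i+1} = (x_i − d_i)/3. The first 5 digits are (1, 1, 0, 1, 2).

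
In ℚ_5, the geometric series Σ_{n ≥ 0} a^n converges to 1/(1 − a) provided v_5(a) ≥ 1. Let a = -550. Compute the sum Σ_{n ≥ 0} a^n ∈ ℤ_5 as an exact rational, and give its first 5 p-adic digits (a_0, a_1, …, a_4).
Σ a^n = 1/(1 − a) = 1/551;  first 5 digits = (1, 0, 3, 0, 3)

v_5(a) = 2 ≥ 1, so the series converges in ℤ_5 to 1/(1 − a) = 1/(1 − (-550)) = 1/551. Expand this rational in ℤ_5: compute digits iteratively via d_i = x_i mod 5, x_{i+1} = (x_i − d_i)/5. The first 5 digits are (1, 0, 3, 0, 3).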